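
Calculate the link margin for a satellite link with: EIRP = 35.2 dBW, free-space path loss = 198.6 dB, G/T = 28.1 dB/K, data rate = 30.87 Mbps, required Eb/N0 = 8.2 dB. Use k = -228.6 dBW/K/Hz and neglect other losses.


C/N0 = EIRP - FSPL + G/T - k = 35.2 - 198.6 + 28.1 - (-228.6)
C/N0 = 93.3000 dB-Hz
R_b = 30.87 Mbps = 3.087e+07 bps -> 10*log10(R_b) = 74.8954 dB-Hz
Eb/N0 = C/N0 - 10*log10(R_b) = 93.3000 - 74.8954 = 18.4046 dB
Margin = Eb/N0 - Eb/N0_req = 18.4046 - 8.2 = 10.2046 dB (link closes)

10.2046 dB


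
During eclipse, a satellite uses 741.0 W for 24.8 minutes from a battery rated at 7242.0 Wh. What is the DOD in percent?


E_used = P * t / 60 = 741.0 * 24.8 / 60 = 306.2800 Wh
DOD = E_used / E_total * 100 = 306.2800 / 7242.0 * 100
DOD = 4.2292 %

4.2292 %


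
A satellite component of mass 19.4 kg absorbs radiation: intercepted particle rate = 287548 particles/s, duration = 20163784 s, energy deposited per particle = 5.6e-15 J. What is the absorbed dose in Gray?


Total energy deposited = rate * time * E_per
  = 287548 * 20163784 * 5.6e-15 = 0.03246911 J
Dose = E_total / mass = 0.03246911 / 19.4
Dose = 0.001673666 Gy

0.0017 Gy


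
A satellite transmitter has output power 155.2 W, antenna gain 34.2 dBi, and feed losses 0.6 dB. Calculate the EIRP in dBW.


Pt = 155.2 W = 21.9089 dBW
EIRP = Pt_dBW + Gt - losses = 21.9089 + 34.2 - 0.6 = 55.5089 dBW

55.5089 dBW


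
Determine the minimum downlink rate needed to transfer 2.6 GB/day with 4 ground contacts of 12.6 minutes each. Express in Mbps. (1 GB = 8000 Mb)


total contact time = 4 * 12.6 * 60 = 3024.0000 s
data = 2.6 GB = 20800.0000 Mb
rate = 20800.0000 / 3024.0000 = 6.8783 Mbps

6.8783 Mbps


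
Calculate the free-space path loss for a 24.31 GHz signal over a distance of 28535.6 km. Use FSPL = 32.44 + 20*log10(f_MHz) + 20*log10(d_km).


f = 24.31 GHz = 24310.0000 MHz
d = 28535.6 km
FSPL = 32.44 + 20*log10(24310.0000) + 20*log10(28535.6)
FSPL = 32.44 + 87.7157 + 89.1077
FSPL = 209.2634 dB

209.2634 dB


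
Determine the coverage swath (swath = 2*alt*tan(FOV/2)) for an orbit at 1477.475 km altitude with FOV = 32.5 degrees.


FOV = 32.5 deg = 0.567232 rad
swath = 2 * alt * tan(FOV/2) = 2 * 1477.475 * tan(0.283616)
swath = 2 * 1477.475 * 0.2914734
swath = 861.2894 km

861.2894 km


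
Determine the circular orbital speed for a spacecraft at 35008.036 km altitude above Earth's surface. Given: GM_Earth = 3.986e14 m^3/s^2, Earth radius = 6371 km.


r = R_E + alt = 6371.0 + 35008.036 = 41379.0360 km = 4.1379036e+07 m
v = sqrt(mu/r) = sqrt(3.986e14 / 4.1379036e+07) = 3103.6909 m/s = 3.1037 km/s

3.1037 km/s


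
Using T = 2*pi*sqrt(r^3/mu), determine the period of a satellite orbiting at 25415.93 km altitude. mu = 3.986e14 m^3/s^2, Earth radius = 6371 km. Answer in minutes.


r = 31786.9300 km = 3.178693e+07 m
T = 2*pi*sqrt(r^3/mu) = 2*pi*sqrt(3.2117798e+22 / 3.986e14)
T = 56400.6487 s = 940.0108 min

940.0108 minutes


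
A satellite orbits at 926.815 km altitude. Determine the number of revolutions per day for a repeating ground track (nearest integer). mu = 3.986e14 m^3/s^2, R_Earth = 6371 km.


r = 7.297815e+06 m
T = 2*pi*sqrt(r^3/mu) = 6204.4101 s = 103.4068 min
revs/day = 1440 / 103.4068 = 13.9256
Rounded: 14 revolutions per day

14 revolutions per day


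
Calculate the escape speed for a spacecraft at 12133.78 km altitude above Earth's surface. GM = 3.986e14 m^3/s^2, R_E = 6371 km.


r = 6371.0 + 12133.78 = 18504.7800 km = 1.850478e+07 m
v_esc = sqrt(2*mu/r) = sqrt(2*3.986e14 / 1.850478e+07)
v_esc = 6563.5936 m/s = 6.5636 km/s

6.5636 km/s


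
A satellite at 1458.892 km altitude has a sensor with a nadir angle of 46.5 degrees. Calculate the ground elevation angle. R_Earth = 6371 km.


r = R_E + alt = 7829.8920 km
Law of sines in the satellite / Earth-center / ground-point triangle:
  sin(nadir)/R_E = sin(90 + el)/r  =>  cos(el) = (r/R_E)*sin(nadir)
cos(el) = (7829.8920 / 6371.0000) * sin(46.5 deg) = 0.8914775
el = arccos(0.8914775) = 26.9405 deg
(Earth-central angle = 90 - nadir - el = 16.5595 deg)

26.9405 degrees


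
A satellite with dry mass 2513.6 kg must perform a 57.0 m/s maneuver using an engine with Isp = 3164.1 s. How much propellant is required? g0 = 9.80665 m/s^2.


ve = Isp * g0 = 3164.1 * 9.80665 = 31029.221265 m/s
mass ratio = exp(dv/ve) = exp(57.0/31029.221265) = 1.00183867
m_prop = m_dry * (mr - 1) = 2513.6 * (1.00183867 - 1)
m_prop = 4.6217 kg

4.6217 kg


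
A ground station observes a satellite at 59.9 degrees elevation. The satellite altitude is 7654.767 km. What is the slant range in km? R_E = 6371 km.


h = 7654.767 km, el = 59.9 deg
d = -R_E*sin(el) + sqrt((R_E*sin(el))^2 + 2*R_E*h + h^2)
d = -6371.0000*sin(1.0455) + sqrt((6371.0000*0.8651514)^2 + 2*6371.0000*7654.767 + 7654.767^2)
d = 8145.1081 km

8145.1081 km


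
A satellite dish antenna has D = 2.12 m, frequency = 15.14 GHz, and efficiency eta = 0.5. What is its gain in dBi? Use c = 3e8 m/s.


lambda = c/f = 3e8 / 1.514e+10 = 0.01981506 m
G = eta*(pi*D/lambda)^2 = 0.5*(pi*2.12/0.01981506)^2
G = 56487.2864 (linear)
G = 10*log10(56487.2864) = 47.5195 dBi

47.5195 dBi


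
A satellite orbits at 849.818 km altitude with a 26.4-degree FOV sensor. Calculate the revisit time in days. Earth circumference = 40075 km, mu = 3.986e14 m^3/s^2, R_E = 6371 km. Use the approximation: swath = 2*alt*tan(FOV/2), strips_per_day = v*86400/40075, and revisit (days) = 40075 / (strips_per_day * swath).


swath = 2*849.818*tan(0.2303835) = 398.6460 km
v = sqrt(mu/r) = 7429.7713 m/s = 7.4298 km/s
strips/day = v*86400/40075 = 7.4298*86400/40075 = 16.0183
coverage/day = strips * swath = 16.0183 * 398.6460 = 6385.6204 km
revisit = 40075 / 6385.6204 = 6.2758 days

6.2758 days


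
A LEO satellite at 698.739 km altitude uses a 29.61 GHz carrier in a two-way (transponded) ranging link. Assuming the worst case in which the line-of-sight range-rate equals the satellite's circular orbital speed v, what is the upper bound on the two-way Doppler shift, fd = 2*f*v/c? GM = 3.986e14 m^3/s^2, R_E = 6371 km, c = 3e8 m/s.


r = 7.069739e+06 m
v = sqrt(mu/r) = 7508.7381 m/s (worst-case radial velocity)
f = 29.61 GHz = 2.961e+10 Hz
fd = 2*f*v/c = 2*2.961e+10*7508.7381/3.0e+08
fd = 1.4822249e+06 Hz

1.4822e+06 Hz


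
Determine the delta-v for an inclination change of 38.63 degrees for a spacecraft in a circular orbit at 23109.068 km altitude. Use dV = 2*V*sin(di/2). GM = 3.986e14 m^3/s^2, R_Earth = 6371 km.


r = 29480.0680 km = 2.9480068e+07 m
V = sqrt(mu/r) = 3677.0912 m/s
di = 38.63 deg = 0.6742207 rad
dV = 2*V*sin(di/2) = 2*3677.0912*sin(0.3371103)
dV = 2432.4802 m/s = 2.4325 km/s

2.4325 km/s


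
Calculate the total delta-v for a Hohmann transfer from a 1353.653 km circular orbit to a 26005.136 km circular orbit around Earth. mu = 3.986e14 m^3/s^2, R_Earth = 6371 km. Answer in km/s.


r1 = 7724.6530 km = 7.724653e+06 m
r2 = 32376.1360 km = 3.2376136e+07 m
dv1 = sqrt(mu/r1)*(sqrt(2*r2/(r1+r2)) - 1) = 1944.7109 m/s
dv2 = sqrt(mu/r2)*(1 - sqrt(2*r1/(r1+r2))) = 1330.8989 m/s
total dv = |dv1| + |dv2| = 1944.7109 + 1330.8989 = 3275.6098 m/s = 3.2756 km/s

3.2756 km/s


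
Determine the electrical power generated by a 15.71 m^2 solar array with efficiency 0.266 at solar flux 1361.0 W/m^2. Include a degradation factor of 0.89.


P = area * eta * S * degradation
P = 15.71 * 0.266 * 1361.0 * 0.89
P = 5061.8113 W

5061.8113 W


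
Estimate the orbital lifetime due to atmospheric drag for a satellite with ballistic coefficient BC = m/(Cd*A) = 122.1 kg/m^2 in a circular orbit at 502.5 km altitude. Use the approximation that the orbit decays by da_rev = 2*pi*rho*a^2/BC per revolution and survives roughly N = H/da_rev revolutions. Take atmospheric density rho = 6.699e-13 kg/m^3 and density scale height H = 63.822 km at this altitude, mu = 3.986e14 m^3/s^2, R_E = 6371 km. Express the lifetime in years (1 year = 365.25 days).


a = R_E + alt = 6873.5000 km = 6.8735e+06 m
da_rev = 2*pi*rho*a^2/BC = 2*pi*6.699e-13*(6.8735e+06)^2/122.1 = 1.628659 m per revolution
N = H/da_rev = 63822.0000 m / 1.628659 m = 39186.8499 revolutions
P = 2*pi*sqrt(a^3/mu) = 5671.2413 s
lifetime = N*P = 39186.8499 * 5671.2413 = 2.2223808e+08 s = 2572.2000 days
years = 2572.2000 / 365.25 = 7.0423 years

7.0423 years


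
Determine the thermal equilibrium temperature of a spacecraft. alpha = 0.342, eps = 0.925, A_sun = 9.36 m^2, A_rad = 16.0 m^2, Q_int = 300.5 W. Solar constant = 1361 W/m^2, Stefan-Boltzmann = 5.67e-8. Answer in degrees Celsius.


Numerator = alpha*S*A_sun + Q_int = 0.342*1361*9.36 + 300.5 = 4657.2243 W
Denominator = eps*sigma*A_rad = 0.925*5.67e-8*16.0 = 8.3916e-07 W/K^4
T^4 = 5.5498645e+09 K^4
T = 272.9421 K = -0.2078579 C

-0.2079 degrees Celsius


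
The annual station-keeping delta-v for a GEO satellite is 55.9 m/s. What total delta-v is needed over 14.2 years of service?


dV = rate * years = 55.9 * 14.2
dV = 793.7800 m/s

793.7800 m/s


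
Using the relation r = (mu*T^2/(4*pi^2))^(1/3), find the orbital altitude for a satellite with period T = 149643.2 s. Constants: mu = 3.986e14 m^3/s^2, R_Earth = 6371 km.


T = 149643.2 s
r = (mu*T^2/(4*pi^2))^(1/3) = (3.986e14 * 149643.2^2 / (4*pi^2))^(1/3)
r = 6.0920554e+07 m = 60920.5539 km
alt = r - R_E = 60920.5539 - 6371 = 54549.5539 km

54549.5539 km


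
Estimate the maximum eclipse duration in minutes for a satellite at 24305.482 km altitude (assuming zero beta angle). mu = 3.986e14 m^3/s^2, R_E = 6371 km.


r = 30676.4820 km
T = 891.1859 min
Eclipse fraction = arcsin(R_E/r)/pi = arcsin(6371.0000/30676.4820)/pi
= arcsin(0.2076835)/pi = 0.06659242
Eclipse duration = 0.06659242 * 891.1859 = 59.3462 min

59.3462 minutes


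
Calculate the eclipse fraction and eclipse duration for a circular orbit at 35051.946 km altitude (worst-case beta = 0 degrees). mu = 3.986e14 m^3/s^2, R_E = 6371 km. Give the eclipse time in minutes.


r = 41422.9460 km
T = 1398.3679 min
Eclipse fraction = arcsin(R_E/r)/pi = arcsin(6371.0000/41422.9460)/pi
= arcsin(0.1538036)/pi = 0.04915232
Eclipse duration = 0.04915232 * 1398.3679 = 68.7330 min

68.7330 minutes


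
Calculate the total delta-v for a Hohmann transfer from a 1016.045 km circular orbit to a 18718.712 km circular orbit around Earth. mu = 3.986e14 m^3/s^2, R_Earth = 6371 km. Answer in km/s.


r1 = 7387.0450 km = 7.387045e+06 m
r2 = 25089.7120 km = 2.5089712e+07 m
dv1 = sqrt(mu/r1)*(sqrt(2*r2/(r1+r2)) - 1) = 1785.1186 m/s
dv2 = sqrt(mu/r2)*(1 - sqrt(2*r1/(r1+r2))) = 1297.5046 m/s
total dv = |dv1| + |dv2| = 1785.1186 + 1297.5046 = 3082.6232 m/s = 3.0826 km/s

3.0826 km/s


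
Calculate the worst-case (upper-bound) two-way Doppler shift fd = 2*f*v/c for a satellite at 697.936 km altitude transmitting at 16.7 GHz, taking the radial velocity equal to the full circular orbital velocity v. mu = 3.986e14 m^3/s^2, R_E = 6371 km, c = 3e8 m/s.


r = 7.068936e+06 m
v = sqrt(mu/r) = 7509.1646 m/s (worst-case radial velocity)
f = 16.7 GHz = 1.67e+10 Hz
fd = 2*f*v/c = 2*1.67e+10*7509.1646/3.0e+08
fd = 836020.3220 Hz

836020.3220 Hz


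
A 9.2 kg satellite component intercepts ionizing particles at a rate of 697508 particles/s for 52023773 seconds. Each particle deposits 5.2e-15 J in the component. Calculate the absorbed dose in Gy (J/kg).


Total energy deposited = rate * time * E_per
  = 697508 * 52023773 * 5.2e-15 = 0.1886924 J
Dose = E_total / mass = 0.1886924 / 9.2
Dose = 0.02051004 Gy

0.0205 Gy


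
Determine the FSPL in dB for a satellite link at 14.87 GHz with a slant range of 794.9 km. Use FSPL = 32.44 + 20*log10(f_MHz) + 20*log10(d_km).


f = 14.87 GHz = 14870.0000 MHz
d = 794.9 km
FSPL = 32.44 + 20*log10(14870.0000) + 20*log10(794.9)
FSPL = 32.44 + 83.4462 + 58.0062
FSPL = 173.8925 dB

173.8925 dB


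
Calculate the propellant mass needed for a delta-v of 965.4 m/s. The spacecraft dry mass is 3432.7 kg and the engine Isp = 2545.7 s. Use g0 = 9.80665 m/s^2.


ve = Isp * g0 = 2545.7 * 9.80665 = 24964.788905 m/s
mass ratio = exp(dv/ve) = exp(965.4/24964.788905) = 1.03942790
m_prop = m_dry * (mr - 1) = 3432.7 * (1.03942790 - 1)
m_prop = 135.3442 kg

135.3442 kg


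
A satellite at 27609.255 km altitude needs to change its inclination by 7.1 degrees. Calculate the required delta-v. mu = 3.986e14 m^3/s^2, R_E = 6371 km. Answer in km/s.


r = 33980.2550 km = 3.3980255e+07 m
V = sqrt(mu/r) = 3424.9586 m/s
di = 7.1 deg = 0.1239184 rad
dV = 2*V*sin(di/2) = 2*3424.9586*sin(0.06195919)
dV = 424.1438 m/s = 0.4241438 km/s

0.4241 km/s


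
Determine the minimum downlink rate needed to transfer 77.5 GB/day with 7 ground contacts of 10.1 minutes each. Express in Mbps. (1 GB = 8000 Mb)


total contact time = 7 * 10.1 * 60 = 4242.0000 s
data = 77.5 GB = 620000.0000 Mb
rate = 620000.0000 / 4242.0000 = 146.1575 Mbps

146.1575 Mbps


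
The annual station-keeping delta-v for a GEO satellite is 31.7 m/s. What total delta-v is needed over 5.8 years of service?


dV = rate * years = 31.7 * 5.8
dV = 183.8600 m/s

183.8600 m/s


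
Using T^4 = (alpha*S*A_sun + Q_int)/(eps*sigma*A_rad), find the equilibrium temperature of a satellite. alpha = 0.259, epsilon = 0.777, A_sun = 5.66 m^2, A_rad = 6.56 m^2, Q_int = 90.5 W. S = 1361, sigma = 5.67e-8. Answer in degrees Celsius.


Numerator = alpha*S*A_sun + Q_int = 0.259*1361*5.66 + 90.5 = 2085.6443 W
Denominator = eps*sigma*A_rad = 0.777*5.67e-8*6.56 = 2.890067e-07 W/K^4
T^4 = 7.216595e+09 K^4
T = 291.4628 K = 18.3128 C

18.3128 degrees Celsius


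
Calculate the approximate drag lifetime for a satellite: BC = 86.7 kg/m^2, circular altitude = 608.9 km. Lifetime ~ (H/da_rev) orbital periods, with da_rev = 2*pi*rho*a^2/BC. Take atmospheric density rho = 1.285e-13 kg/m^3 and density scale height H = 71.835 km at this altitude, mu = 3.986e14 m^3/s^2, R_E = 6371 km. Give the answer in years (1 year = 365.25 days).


a = R_E + alt = 6979.9000 km = 6.9799e+06 m
da_rev = 2*pi*rho*a^2/BC = 2*pi*1.285e-13*(6.9799e+06)^2/86.7 = 0.453693231 m per revolution
N = H/da_rev = 71835.0000 m / 0.453693231 m = 158333.8589 revolutions
P = 2*pi*sqrt(a^3/mu) = 5803.4336 s
lifetime = N*P = 158333.8589 * 5803.4336 = 9.1888004e+08 s = 10635.1857 days
years = 10635.1857 / 365.25 = 29.1176 years

29.1176 years


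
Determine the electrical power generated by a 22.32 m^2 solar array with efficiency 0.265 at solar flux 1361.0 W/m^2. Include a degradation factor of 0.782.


P = area * eta * S * degradation
P = 22.32 * 0.265 * 1361.0 * 0.782
P = 6295.1335 W

6295.1335 W


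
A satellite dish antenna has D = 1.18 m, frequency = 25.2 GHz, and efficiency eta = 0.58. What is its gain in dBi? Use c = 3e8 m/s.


lambda = c/f = 3e8 / 2.52e+10 = 0.01190476 m
G = eta*(pi*D/lambda)^2 = 0.58*(pi*1.18/0.01190476)^2
G = 56240.6493 (linear)
G = 10*log10(56240.6493) = 47.5005 dBi

47.5005 dBi


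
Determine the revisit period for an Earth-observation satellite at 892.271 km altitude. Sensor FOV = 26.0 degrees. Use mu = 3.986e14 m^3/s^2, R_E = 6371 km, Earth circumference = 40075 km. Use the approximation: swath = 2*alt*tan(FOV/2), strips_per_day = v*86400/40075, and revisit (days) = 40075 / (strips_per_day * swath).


swath = 2*892.271*tan(0.2268928) = 411.9940 km
v = sqrt(mu/r) = 7408.0264 m/s = 7.4080 km/s
strips/day = v*86400/40075 = 7.4080*86400/40075 = 15.9714
coverage/day = strips * swath = 15.9714 * 411.9940 = 6580.1169 km
revisit = 40075 / 6580.1169 = 6.0903 days

6.0903 days


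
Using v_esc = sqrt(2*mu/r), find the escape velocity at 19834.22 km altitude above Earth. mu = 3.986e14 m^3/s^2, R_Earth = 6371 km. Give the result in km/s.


r = 6371.0 + 19834.22 = 26205.2200 km = 2.620522e+07 m
v_esc = sqrt(2*mu/r) = sqrt(2*3.986e14 / 2.620522e+07)
v_esc = 5515.5616 m/s = 5.5156 km/s

5.5156 km/s


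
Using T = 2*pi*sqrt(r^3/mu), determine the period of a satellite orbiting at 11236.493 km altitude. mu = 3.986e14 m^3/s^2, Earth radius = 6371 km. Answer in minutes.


r = 17607.4930 km = 1.7607493e+07 m
T = 2*pi*sqrt(r^3/mu) = 2*pi*sqrt(5.4587421e+21 / 3.986e14)
T = 23251.8497 s = 387.5308 min

387.5308 minutes


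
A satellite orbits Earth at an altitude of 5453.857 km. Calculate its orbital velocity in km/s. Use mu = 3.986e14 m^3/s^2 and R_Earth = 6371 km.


r = R_E + alt = 6371.0 + 5453.857 = 11824.8570 km = 1.1824857e+07 m
v = sqrt(mu/r) = sqrt(3.986e14 / 1.1824857e+07) = 5805.9153 m/s = 5.8059 km/s

5.8059 km/s


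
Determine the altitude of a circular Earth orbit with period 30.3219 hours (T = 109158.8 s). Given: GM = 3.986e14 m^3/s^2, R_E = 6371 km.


T = 109158.8 s
r = (mu*T^2/(4*pi^2))^(1/3) = (3.986e14 * 109158.8^2 / (4*pi^2))^(1/3)
r = 4.9366426e+07 m = 49366.4261 km
alt = r - R_E = 49366.4261 - 6371 = 42995.4261 km

42995.4261 km


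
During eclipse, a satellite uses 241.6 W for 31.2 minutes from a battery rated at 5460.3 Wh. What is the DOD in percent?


E_used = P * t / 60 = 241.6 * 31.2 / 60 = 125.6320 Wh
DOD = E_used / E_total * 100 = 125.6320 / 5460.3 * 100
DOD = 2.3008 %

2.3008 %


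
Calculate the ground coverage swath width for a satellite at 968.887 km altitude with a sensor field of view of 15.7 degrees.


FOV = 15.7 deg = 0.2740167 rad
swath = 2 * alt * tan(FOV/2) = 2 * 968.887 * tan(0.1370083)
swath = 2 * 968.887 * 0.1378721
swath = 267.1650 km

267.1650 km


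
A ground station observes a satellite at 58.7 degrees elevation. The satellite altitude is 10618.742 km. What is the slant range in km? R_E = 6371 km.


h = 10618.742 km, el = 58.7 deg
d = -R_E*sin(el) + sqrt((R_E*sin(el))^2 + 2*R_E*h + h^2)
d = -6371.0000*sin(1.0245) + sqrt((6371.0000*0.8544588)^2 + 2*6371.0000*10618.742 + 10618.742^2)
d = 11220.4615 km

11220.4615 km


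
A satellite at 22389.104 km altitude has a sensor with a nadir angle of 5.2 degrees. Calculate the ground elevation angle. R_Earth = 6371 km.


r = R_E + alt = 28760.1040 km
Law of sines in the satellite / Earth-center / ground-point triangle:
  sin(nadir)/R_E = sin(90 + el)/r  =>  cos(el) = (r/R_E)*sin(nadir)
cos(el) = (28760.1040 / 6371.0000) * sin(5.2 deg) = 0.4091355
el = arccos(0.4091355) = 65.8495 deg
(Earth-central angle = 90 - nadir - el = 18.9505 deg)

65.8495 degrees


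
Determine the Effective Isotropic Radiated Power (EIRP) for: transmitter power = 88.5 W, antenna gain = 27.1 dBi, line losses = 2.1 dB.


Pt = 88.5 W = 19.4694 dBW
EIRP = Pt_dBW + Gt - losses = 19.4694 + 27.1 - 2.1 = 44.4694 dBW

44.4694 dBW


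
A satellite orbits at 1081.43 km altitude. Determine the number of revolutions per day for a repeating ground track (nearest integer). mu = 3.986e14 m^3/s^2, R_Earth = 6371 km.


r = 7.45243e+06 m
T = 2*pi*sqrt(r^3/mu) = 6402.6252 s = 106.7104 min
revs/day = 1440 / 106.7104 = 13.4945
Rounded: 13 revolutions per day

13 revolutions per day


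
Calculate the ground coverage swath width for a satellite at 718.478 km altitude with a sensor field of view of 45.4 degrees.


FOV = 45.4 deg = 0.7923795 rad
swath = 2 * alt * tan(FOV/2) = 2 * 718.478 * tan(0.3961897)
swath = 2 * 718.478 * 0.4183091
swath = 601.0917 km

601.0917 km


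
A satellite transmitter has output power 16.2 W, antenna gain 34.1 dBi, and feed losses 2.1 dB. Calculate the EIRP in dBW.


Pt = 16.2 W = 12.0952 dBW
EIRP = Pt_dBW + Gt - losses = 12.0952 + 34.1 - 2.1 = 44.0952 dBW

44.0952 dBW


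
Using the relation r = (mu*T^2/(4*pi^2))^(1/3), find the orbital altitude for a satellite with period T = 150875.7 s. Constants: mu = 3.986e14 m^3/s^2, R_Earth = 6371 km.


T = 150875.7 s
r = (mu*T^2/(4*pi^2))^(1/3) = (3.986e14 * 150875.7^2 / (4*pi^2))^(1/3)
r = 6.1254601e+07 m = 61254.6014 km
alt = r - R_E = 61254.6014 - 6371 = 54883.6014 km

54883.6014 km


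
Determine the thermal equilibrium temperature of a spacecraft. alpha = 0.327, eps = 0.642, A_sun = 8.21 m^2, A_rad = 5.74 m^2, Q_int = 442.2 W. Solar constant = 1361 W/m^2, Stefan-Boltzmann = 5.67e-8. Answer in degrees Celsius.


Numerator = alpha*S*A_sun + Q_int = 0.327*1361*8.21 + 442.2 = 4096.0359 W
Denominator = eps*sigma*A_rad = 0.642*5.67e-8*5.74 = 2.0894404e-07 W/K^4
T^4 = 1.9603507e+10 K^4
T = 374.1825 K = 101.0325 C

101.0325 degrees Celsius


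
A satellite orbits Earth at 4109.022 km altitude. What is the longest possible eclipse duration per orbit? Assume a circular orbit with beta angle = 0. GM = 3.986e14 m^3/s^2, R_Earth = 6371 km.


r = 10480.0220 km
T = 177.9522 min
Eclipse fraction = arcsin(R_E/r)/pi = arcsin(6371.0000/10480.0220)/pi
= arcsin(0.6079186)/pi = 0.2079953
Eclipse duration = 0.2079953 * 177.9522 = 37.0132 min

37.0132 minutes


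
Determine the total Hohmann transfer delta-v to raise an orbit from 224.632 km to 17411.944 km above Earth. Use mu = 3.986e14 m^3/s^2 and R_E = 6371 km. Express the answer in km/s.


r1 = 6595.6320 km = 6.595632e+06 m
r2 = 23782.9440 km = 2.3782944e+07 m
dv1 = sqrt(mu/r1)*(sqrt(2*r2/(r1+r2)) - 1) = 1953.6472 m/s
dv2 = sqrt(mu/r2)*(1 - sqrt(2*r1/(r1+r2))) = 1396.1764 m/s
total dv = |dv1| + |dv2| = 1953.6472 + 1396.1764 = 3349.8236 m/s = 3.3498 km/s

3.3498 km/s


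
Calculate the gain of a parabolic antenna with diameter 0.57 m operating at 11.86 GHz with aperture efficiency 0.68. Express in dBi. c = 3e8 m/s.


lambda = c/f = 3e8 / 1.186e+10 = 0.02529511 m
G = eta*(pi*D/lambda)^2 = 0.68*(pi*0.57/0.02529511)^2
G = 3407.8874 (linear)
G = 10*log10(3407.8874) = 35.3249 dBi

35.3249 dBi


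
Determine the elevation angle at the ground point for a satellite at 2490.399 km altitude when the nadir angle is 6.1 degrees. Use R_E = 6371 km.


r = R_E + alt = 8861.3990 km
Law of sines in the satellite / Earth-center / ground-point triangle:
  sin(nadir)/R_E = sin(90 + el)/r  =>  cos(el) = (r/R_E)*sin(nadir)
cos(el) = (8861.3990 / 6371.0000) * sin(6.1 deg) = 0.1478023
el = arccos(0.1478023) = 81.5004 deg
(Earth-central angle = 90 - nadir - el = 2.3996 deg)

81.5004 degrees


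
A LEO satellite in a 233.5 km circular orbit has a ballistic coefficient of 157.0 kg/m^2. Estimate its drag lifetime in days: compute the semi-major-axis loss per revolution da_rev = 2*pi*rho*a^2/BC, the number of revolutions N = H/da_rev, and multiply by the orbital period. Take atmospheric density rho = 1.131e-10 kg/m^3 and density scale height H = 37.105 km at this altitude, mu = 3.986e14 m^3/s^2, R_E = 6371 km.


a = R_E + alt = 6604.5000 km = 6.6045e+06 m
da_rev = 2*pi*rho*a^2/BC = 2*pi*1.131e-10*(6.6045e+06)^2/157.0 = 197.434348 m per revolution
N = H/da_rev = 37105.0000 m / 197.434348 m = 187.9359 revolutions
P = 2*pi*sqrt(a^3/mu) = 5341.5972 s
lifetime = N*P = 187.9359 * 5341.5972 = 1.0038778e+06 s = 11.6190 days

11.6190 days


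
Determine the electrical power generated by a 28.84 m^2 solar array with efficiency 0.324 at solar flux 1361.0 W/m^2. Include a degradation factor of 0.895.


P = area * eta * S * degradation
P = 28.84 * 0.324 * 1361.0 * 0.895
P = 11382.0746 W

11382.0746 W


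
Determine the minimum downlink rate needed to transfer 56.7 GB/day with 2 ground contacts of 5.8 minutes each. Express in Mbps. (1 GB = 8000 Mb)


total contact time = 2 * 5.8 * 60 = 696.0000 s
data = 56.7 GB = 453600.0000 Mb
rate = 453600.0000 / 696.0000 = 651.7241 Mbps

651.7241 Mbps


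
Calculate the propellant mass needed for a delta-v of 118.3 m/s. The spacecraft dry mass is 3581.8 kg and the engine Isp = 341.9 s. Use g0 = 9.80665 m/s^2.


ve = Isp * g0 = 341.9 * 9.80665 = 3352.893635 m/s
mass ratio = exp(dv/ve) = exp(118.3/3352.893635) = 1.03591279
m_prop = m_dry * (mr - 1) = 3581.8 * (1.03591279 - 1)
m_prop = 128.6324 kg

128.6324 kg


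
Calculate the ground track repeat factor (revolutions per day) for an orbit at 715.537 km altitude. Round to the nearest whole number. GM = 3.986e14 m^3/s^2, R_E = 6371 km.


r = 7.086537e+06 m
T = 2*pi*sqrt(r^3/mu) = 5936.9352 s = 98.9489 min
revs/day = 1440 / 98.9489 = 14.5530
Rounded: 15 revolutions per day

15 revolutions per day


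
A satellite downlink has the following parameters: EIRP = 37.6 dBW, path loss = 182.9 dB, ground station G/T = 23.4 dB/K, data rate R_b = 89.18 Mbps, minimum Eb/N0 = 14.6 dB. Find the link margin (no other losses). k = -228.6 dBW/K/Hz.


C/N0 = EIRP - FSPL + G/T - k = 37.6 - 182.9 + 23.4 - (-228.6)
C/N0 = 106.7000 dB-Hz
R_b = 89.18 Mbps = 8.918e+07 bps -> 10*log10(R_b) = 79.5027 dB-Hz
Eb/N0 = C/N0 - 10*log10(R_b) = 106.7000 - 79.5027 = 27.1973 dB
Margin = Eb/N0 - Eb/N0_req = 27.1973 - 14.6 = 12.5973 dB (link closes)

12.5973 dB


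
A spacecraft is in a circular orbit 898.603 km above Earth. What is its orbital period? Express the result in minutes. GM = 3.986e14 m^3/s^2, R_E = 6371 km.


r = 7269.6030 km = 7.269603e+06 m
T = 2*pi*sqrt(r^3/mu) = 2*pi*sqrt(3.8417764e+20 / 3.986e14)
T = 6168.4672 s = 102.8078 min

102.8078 minutes


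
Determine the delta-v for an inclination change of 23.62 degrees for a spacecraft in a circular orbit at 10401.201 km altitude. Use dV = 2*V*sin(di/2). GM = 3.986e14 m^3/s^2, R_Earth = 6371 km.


r = 16772.2010 km = 1.6772201e+07 m
V = sqrt(mu/r) = 4874.9888 m/s
di = 23.62 deg = 0.4122468 rad
dV = 2*V*sin(di/2) = 2*4874.9888*sin(0.2061234)
dV = 1995.4976 m/s = 1.9955 km/s

1.9955 km/s


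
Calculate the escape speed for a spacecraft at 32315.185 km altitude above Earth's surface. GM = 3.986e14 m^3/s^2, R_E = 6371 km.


r = 6371.0 + 32315.185 = 38686.1850 km = 3.8686185e+07 m
v_esc = sqrt(2*mu/r) = sqrt(2*3.986e14 / 3.8686185e+07)
v_esc = 4539.4757 m/s = 4.5395 km/s

4.5395 km/s


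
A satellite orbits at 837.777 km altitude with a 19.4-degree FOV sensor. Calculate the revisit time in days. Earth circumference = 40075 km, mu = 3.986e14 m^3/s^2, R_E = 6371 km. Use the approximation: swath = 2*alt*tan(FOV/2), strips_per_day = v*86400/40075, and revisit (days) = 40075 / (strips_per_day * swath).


swath = 2*837.777*tan(0.1692969) = 286.4077 km
v = sqrt(mu/r) = 7435.9738 m/s = 7.4360 km/s
strips/day = v*86400/40075 = 7.4360*86400/40075 = 16.0316
coverage/day = strips * swath = 16.0316 * 286.4077 = 4591.5862 km
revisit = 40075 / 4591.5862 = 8.7279 days

8.7279 days


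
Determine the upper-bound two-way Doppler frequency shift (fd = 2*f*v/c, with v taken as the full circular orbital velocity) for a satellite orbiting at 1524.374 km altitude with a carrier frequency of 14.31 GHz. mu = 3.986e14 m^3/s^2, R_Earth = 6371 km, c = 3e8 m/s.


r = 7.895374e+06 m
v = sqrt(mu/r) = 7105.2979 m/s (worst-case radial velocity)
f = 14.31 GHz = 1.431e+10 Hz
fd = 2*f*v/c = 2*1.431e+10*7105.2979/3.0e+08
fd = 677845.4236 Hz

677845.4236 Hz


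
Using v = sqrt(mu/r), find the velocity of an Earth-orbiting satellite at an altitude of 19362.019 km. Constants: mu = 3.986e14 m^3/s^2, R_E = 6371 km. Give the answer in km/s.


r = R_E + alt = 6371.0 + 19362.019 = 25733.0190 km = 2.5733019e+07 m
v = sqrt(mu/r) = sqrt(3.986e14 / 2.5733019e+07) = 3935.7117 m/s = 3.9357 km/s

3.9357 km/s


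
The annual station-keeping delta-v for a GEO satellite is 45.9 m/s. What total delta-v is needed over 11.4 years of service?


dV = rate * years = 45.9 * 11.4
dV = 523.2600 m/s

523.2600 m/s


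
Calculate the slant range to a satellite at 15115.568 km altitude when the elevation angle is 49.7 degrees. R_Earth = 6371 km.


h = 15115.568 km, el = 49.7 deg
d = -R_E*sin(el) + sqrt((R_E*sin(el))^2 + 2*R_E*h + h^2)
d = -6371.0000*sin(0.8674286) + sqrt((6371.0000*0.7626683)^2 + 2*6371.0000*15115.568 + 15115.568^2)
d = 16228.7724 km

16228.7724 km


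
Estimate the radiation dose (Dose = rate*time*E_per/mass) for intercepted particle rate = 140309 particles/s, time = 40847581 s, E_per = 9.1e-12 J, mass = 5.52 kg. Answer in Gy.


Total energy deposited = rate * time * E_per
  = 140309 * 40847581 * 9.1e-12 = 52.1547 J
Dose = E_total / mass = 52.1547 / 5.52
Dose = 9.4483 Gy

9.4483 Gy


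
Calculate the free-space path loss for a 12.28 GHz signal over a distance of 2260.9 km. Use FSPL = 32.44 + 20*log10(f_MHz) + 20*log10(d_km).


f = 12.28 GHz = 12280.0000 MHz
d = 2260.9 km
FSPL = 32.44 + 20*log10(12280.0000) + 20*log10(2260.9)
FSPL = 32.44 + 81.7840 + 67.0856
FSPL = 181.3096 dB

181.3096 dB


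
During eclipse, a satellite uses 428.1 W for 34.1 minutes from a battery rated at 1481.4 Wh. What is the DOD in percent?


E_used = P * t / 60 = 428.1 * 34.1 / 60 = 243.3035 Wh
DOD = E_used / E_total * 100 = 243.3035 / 1481.4 * 100
DOD = 16.4239 %

16.4239 %


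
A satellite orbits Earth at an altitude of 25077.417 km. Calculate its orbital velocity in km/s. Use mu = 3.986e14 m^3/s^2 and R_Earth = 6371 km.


r = R_E + alt = 6371.0 + 25077.417 = 31448.4170 km = 3.1448417e+07 m
v = sqrt(mu/r) = sqrt(3.986e14 / 3.1448417e+07) = 3560.1578 m/s = 3.5602 km/s

3.5602 km/s


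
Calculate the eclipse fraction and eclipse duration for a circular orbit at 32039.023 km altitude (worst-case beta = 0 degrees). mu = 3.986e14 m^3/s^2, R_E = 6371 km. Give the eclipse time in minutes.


r = 38410.0230 km
T = 1248.6100 min
Eclipse fraction = arcsin(R_E/r)/pi = arcsin(6371.0000/38410.0230)/pi
= arcsin(0.1658682)/pi = 0.05304262
Eclipse duration = 0.05304262 * 1248.6100 = 66.2295 min

66.2295 minutes


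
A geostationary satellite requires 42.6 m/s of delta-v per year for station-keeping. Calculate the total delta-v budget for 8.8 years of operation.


dV = rate * years = 42.6 * 8.8
dV = 374.8800 m/s

374.8800 m/s


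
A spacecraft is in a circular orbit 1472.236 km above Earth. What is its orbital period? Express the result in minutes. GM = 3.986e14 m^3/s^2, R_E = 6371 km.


r = 7843.2360 km = 7.843236e+06 m
T = 2*pi*sqrt(r^3/mu) = 2*pi*sqrt(4.8248726e+20 / 3.986e14)
T = 6912.8024 s = 115.2134 min

115.2134 minutes


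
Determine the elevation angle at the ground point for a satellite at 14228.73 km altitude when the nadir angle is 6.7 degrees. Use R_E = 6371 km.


r = R_E + alt = 20599.7300 km
Law of sines in the satellite / Earth-center / ground-point triangle:
  sin(nadir)/R_E = sin(90 + el)/r  =>  cos(el) = (r/R_E)*sin(nadir)
cos(el) = (20599.7300 / 6371.0000) * sin(6.7 deg) = 0.3772384
el = arccos(0.3772384) = 67.8373 deg
(Earth-central angle = 90 - nadir - el = 15.4627 deg)

67.8373 degrees


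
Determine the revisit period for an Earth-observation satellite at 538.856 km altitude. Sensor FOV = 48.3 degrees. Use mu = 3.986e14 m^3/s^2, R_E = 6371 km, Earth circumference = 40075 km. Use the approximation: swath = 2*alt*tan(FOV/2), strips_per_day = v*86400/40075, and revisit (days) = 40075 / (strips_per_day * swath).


swath = 2*538.856*tan(0.421497) = 483.2130 km
v = sqrt(mu/r) = 7595.1114 m/s = 7.5951 km/s
strips/day = v*86400/40075 = 7.5951*86400/40075 = 16.3747
coverage/day = strips * swath = 16.3747 * 483.2130 = 7912.4860 km
revisit = 40075 / 7912.4860 = 5.0648 days

5.0648 days


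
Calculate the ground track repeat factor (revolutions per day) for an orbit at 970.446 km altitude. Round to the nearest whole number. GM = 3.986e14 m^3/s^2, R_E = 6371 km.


r = 7.341446e+06 m
T = 2*pi*sqrt(r^3/mu) = 6260.1341 s = 104.3356 min
revs/day = 1440 / 104.3356 = 13.8016
Rounded: 14 revolutions per day

14 revolutions per day


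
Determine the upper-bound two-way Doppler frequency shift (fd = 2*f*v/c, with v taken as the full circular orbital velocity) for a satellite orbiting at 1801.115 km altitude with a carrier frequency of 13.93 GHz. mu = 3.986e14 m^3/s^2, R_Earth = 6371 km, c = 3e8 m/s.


r = 8.172115e+06 m
v = sqrt(mu/r) = 6983.9547 m/s (worst-case radial velocity)
f = 13.93 GHz = 1.393e+10 Hz
fd = 2*f*v/c = 2*1.393e+10*6983.9547/3.0e+08
fd = 648576.5912 Hz

648576.5912 Hz


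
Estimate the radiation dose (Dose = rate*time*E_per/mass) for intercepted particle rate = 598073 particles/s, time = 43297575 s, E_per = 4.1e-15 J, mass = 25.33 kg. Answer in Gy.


Total energy deposited = rate * time * E_per
  = 598073 * 43297575 * 4.1e-15 = 0.10617 J
Dose = E_total / mass = 0.10617 / 25.33
Dose = 0.004191471 Gy

0.0042 Gy


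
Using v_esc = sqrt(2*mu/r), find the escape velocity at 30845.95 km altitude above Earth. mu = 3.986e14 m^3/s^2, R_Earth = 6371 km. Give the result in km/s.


r = 6371.0 + 30845.95 = 37216.9500 km = 3.721695e+07 m
v_esc = sqrt(2*mu/r) = sqrt(2*3.986e14 / 3.721695e+07)
v_esc = 4628.2121 m/s = 4.6282 km/s

4.6282 km/s


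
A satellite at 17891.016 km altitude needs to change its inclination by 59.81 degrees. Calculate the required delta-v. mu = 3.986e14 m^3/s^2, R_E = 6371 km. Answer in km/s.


r = 24262.0160 km = 2.4262016e+07 m
V = sqrt(mu/r) = 4053.2669 m/s
di = 59.81 deg = 1.0439 rad
dV = 2*V*sin(di/2) = 2*4053.2669*sin(0.5219407)
dV = 4041.6210 m/s = 4.0416 km/s

4.0416 km/s


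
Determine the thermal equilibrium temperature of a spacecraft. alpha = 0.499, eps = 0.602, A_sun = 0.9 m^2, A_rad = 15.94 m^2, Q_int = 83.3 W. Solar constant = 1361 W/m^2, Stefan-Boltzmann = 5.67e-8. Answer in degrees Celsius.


Numerator = alpha*S*A_sun + Q_int = 0.499*1361*0.9 + 83.3 = 694.5251 W
Denominator = eps*sigma*A_rad = 0.602*5.67e-8*15.94 = 5.440864e-07 W/K^4
T^4 = 1.2764978e+09 K^4
T = 189.0188 K = -84.1312 C

-84.1312 degrees Celsius


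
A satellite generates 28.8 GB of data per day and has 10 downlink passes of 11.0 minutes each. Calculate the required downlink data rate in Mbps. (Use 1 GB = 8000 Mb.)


total contact time = 10 * 11.0 * 60 = 6600.0000 s
data = 28.8 GB = 230400.0000 Mb
rate = 230400.0000 / 6600.0000 = 34.9091 Mbps

34.9091 Mbps


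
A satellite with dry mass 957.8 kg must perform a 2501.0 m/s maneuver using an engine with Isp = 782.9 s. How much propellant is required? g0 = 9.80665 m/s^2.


ve = Isp * g0 = 782.9 * 9.80665 = 7677.626285 m/s
mass ratio = exp(dv/ve) = exp(2501.0/7677.626285) = 1.38507145
m_prop = m_dry * (mr - 1) = 957.8 * (1.38507145 - 1)
m_prop = 368.8214 kg

368.8214 kg


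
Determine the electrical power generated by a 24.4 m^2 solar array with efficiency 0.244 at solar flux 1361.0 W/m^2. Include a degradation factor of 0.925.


P = area * eta * S * degradation
P = 24.4 * 0.244 * 1361.0 * 0.925
P = 7495.1359 W

7495.1359 W


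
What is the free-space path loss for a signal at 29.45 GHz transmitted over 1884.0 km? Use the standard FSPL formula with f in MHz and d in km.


f = 29.45 GHz = 29450.0000 MHz
d = 1884.0 km
FSPL = 32.44 + 20*log10(29450.0000) + 20*log10(1884.0)
FSPL = 32.44 + 89.3817 + 65.5016
FSPL = 187.3233 dB

187.3233 dB


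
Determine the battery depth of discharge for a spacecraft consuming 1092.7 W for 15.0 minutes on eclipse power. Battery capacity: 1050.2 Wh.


E_used = P * t / 60 = 1092.7 * 15.0 / 60 = 273.1750 Wh
DOD = E_used / E_total * 100 = 273.1750 / 1050.2 * 100
DOD = 26.0117 %

26.0117 %


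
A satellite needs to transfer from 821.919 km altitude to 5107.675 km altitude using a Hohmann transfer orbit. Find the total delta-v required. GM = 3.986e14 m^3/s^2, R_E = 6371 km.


r1 = 7192.9190 km = 7.192919e+06 m
r2 = 11478.6750 km = 1.1478675e+07 m
dv1 = sqrt(mu/r1)*(sqrt(2*r2/(r1+r2)) - 1) = 810.2477 m/s
dv2 = sqrt(mu/r2)*(1 - sqrt(2*r1/(r1+r2))) = 720.3245 m/s
total dv = |dv1| + |dv2| = 810.2477 + 720.3245 = 1530.5722 m/s = 1.5306 km/s

1.5306 km/s


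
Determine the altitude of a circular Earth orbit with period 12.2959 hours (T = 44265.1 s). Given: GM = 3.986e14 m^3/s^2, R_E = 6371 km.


T = 44265.1 s
r = (mu*T^2/(4*pi^2))^(1/3) = (3.986e14 * 44265.1^2 / (4*pi^2))^(1/3)
r = 2.704582e+07 m = 27045.8199 km
alt = r - R_E = 27045.8199 - 6371 = 20674.8199 km

20674.8199 km


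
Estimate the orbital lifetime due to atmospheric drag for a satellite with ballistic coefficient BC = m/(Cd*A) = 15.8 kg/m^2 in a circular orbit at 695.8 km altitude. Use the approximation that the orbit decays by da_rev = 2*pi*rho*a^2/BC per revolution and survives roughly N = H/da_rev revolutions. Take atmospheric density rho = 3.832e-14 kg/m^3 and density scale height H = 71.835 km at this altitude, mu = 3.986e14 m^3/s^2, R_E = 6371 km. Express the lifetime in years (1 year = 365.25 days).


a = R_E + alt = 7066.8000 km = 7.0668e+06 m
da_rev = 2*pi*rho*a^2/BC = 2*pi*3.832e-14*(7.0668e+06)^2/15.8 = 0.761016166 m per revolution
N = H/da_rev = 71835.0000 m / 0.761016166 m = 94393.5270 revolutions
P = 2*pi*sqrt(a^3/mu) = 5912.1497 s
lifetime = N*P = 94393.5270 * 5912.1497 = 5.5806866e+08 s = 6459.1280 days
years = 6459.1280 / 365.25 = 17.6841 years

17.6841 years


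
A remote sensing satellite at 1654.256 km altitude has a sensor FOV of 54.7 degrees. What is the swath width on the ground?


FOV = 54.7 deg = 0.9546951 rad
swath = 2 * alt * tan(FOV/2) = 2 * 1654.256 * tan(0.4773476)
swath = 2 * 1654.256 * 0.5172441
swath = 1711.3084 km

1711.3084 km


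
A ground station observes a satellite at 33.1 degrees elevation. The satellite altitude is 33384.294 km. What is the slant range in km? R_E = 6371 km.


h = 33384.294 km, el = 33.1 deg
d = -R_E*sin(el) + sqrt((R_E*sin(el))^2 + 2*R_E*h + h^2)
d = -6371.0000*sin(0.577704) + sqrt((6371.0000*0.546102)^2 + 2*6371.0000*33384.294 + 33384.294^2)
d = 35916.1991 km

35916.1991 km


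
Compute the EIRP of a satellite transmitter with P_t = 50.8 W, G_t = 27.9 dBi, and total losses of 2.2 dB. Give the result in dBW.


Pt = 50.8 W = 17.0586 dBW
EIRP = Pt_dBW + Gt - losses = 17.0586 + 27.9 - 2.2 = 42.7586 dBW

42.7586 dBW


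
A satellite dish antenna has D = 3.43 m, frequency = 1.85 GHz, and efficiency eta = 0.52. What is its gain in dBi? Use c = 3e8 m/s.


lambda = c/f = 3e8 / 1.85e+09 = 0.1621622 m
G = eta*(pi*D/lambda)^2 = 0.52*(pi*3.43/0.1621622)^2
G = 2296.1078 (linear)
G = 10*log10(2296.1078) = 33.6099 dBi

33.6099 dBi


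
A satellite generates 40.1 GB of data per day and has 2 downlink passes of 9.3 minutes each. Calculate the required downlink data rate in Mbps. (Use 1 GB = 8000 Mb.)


total contact time = 2 * 9.3 * 60 = 1116.0000 s
data = 40.1 GB = 320800.0000 Mb
rate = 320800.0000 / 1116.0000 = 287.4552 Mbps

287.4552 Mbps


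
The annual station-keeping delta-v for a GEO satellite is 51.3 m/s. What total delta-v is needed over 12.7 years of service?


dV = rate * years = 51.3 * 12.7
dV = 651.5100 m/s

651.5100 m/s


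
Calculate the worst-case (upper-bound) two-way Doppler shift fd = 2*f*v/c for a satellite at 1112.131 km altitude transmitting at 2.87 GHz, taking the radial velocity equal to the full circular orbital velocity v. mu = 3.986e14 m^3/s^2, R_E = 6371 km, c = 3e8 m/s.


r = 7.483131e+06 m
v = sqrt(mu/r) = 7298.3884 m/s (worst-case radial velocity)
f = 2.87 GHz = 2.87e+09 Hz
fd = 2*f*v/c = 2*2.87e+09*7298.3884/3.0e+08
fd = 139642.4986 Hz

139642.4986 Hz


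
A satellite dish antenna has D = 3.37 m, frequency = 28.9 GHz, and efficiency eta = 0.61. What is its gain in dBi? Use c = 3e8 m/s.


lambda = c/f = 3e8 / 2.89e+10 = 0.01038062 m
G = eta*(pi*D/lambda)^2 = 0.61*(pi*3.37/0.01038062)^2
G = 634515.9714 (linear)
G = 10*log10(634515.9714) = 58.0244 dBi

58.0244 dBi


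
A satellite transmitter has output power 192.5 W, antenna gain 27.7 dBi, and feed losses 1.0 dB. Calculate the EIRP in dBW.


Pt = 192.5 W = 22.8443 dBW
EIRP = Pt_dBW + Gt - losses = 22.8443 + 27.7 - 1.0 = 49.5443 dBW

49.5443 dBW


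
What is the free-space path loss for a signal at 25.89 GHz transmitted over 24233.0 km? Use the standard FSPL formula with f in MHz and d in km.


f = 25.89 GHz = 25890.0000 MHz
d = 24233.0 km
FSPL = 32.44 + 20*log10(25890.0000) + 20*log10(24233.0)
FSPL = 32.44 + 88.2626 + 87.6881
FSPL = 208.3908 dB

208.3908 dB


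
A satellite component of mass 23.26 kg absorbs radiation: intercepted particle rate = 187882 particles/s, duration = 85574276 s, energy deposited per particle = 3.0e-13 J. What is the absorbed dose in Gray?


Total energy deposited = rate * time * E_per
  = 187882 * 85574276 * 3.0e-13 = 4.8234 J
Dose = E_total / mass = 4.8234 / 23.26
Dose = 0.2073671 Gy

0.2074 Gy


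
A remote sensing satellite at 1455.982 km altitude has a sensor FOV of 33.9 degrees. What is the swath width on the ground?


FOV = 33.9 deg = 0.5916666 rad
swath = 2 * alt * tan(FOV/2) = 2 * 1455.982 * tan(0.2958333)
swath = 2 * 1455.982 * 0.3047767
swath = 887.4988 km

887.4988 km
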